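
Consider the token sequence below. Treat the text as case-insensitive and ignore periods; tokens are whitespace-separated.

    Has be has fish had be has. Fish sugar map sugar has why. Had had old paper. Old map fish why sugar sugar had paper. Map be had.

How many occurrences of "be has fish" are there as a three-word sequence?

Scanning the 26 overlapping trigram windows for "be has fish":
  position 2–4: be has fish
  position 6–8: be has fish

2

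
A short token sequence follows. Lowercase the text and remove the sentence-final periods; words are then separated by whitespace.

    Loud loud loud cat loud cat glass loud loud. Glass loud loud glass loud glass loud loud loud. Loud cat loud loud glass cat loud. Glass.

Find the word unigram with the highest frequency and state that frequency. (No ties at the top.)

"loud", 16 times

Unigram frequencies (highest first):
  loud: 16
  glass: 6
  cat: 4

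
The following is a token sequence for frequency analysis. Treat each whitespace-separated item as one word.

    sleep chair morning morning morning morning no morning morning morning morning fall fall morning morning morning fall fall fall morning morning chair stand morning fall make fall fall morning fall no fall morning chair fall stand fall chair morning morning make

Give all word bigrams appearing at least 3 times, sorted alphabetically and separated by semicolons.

fall fall; fall morning; morning fall; morning morning

Bigram counts meeting the condition (at least 3 times):
  fall fall: 4
  fall morning: 4
  morning fall: 4
  morning morning: 10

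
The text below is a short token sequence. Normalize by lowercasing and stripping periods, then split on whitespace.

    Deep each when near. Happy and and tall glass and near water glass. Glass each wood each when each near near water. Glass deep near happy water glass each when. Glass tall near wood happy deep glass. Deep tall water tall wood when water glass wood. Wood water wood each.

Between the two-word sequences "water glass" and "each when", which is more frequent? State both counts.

"water glass" (4 vs 3)

"water glass": 4 occurrences
"each when": 3 occurrences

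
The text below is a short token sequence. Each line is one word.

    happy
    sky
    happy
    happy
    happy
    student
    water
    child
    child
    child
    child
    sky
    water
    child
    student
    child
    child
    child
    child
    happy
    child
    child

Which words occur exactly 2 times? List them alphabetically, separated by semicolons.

Unigram counts meeting the condition (exactly 2 times):
  sky: 2
  student: 2
  water: 2

sky; student; water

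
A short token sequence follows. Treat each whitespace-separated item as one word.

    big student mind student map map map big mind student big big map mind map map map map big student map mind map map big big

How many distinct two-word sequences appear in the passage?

12

26 tokens → 25 bigram windows in total.
Repeated bigrams (each contributes count−1 duplicates):
  map map: 6
  map big: 3
  big big: 2
  big student: 2
  map mind: 2
  mind map: 2
  mind student: 2
  student map: 2
13 duplicate windows → 25 − 13 = 12 distinct.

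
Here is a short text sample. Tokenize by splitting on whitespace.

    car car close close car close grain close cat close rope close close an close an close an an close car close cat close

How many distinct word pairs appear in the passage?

24 tokens → 23 bigram windows in total.
Repeated bigrams (each contributes count−1 duplicates):
  an close: 3
  car close: 3
  close an: 3
  cat close: 2
  close car: 2
  close cat: 2
  close close: 2
10 duplicate windows → 23 − 10 = 13 distinct.

13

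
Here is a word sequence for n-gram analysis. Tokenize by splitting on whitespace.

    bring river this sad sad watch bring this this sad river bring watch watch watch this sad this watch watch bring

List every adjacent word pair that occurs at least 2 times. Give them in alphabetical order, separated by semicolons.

this sad; watch bring; watch watch

Bigram counts meeting the condition (at least 2 times):
  this sad: 3
  watch bring: 2
  watch watch: 3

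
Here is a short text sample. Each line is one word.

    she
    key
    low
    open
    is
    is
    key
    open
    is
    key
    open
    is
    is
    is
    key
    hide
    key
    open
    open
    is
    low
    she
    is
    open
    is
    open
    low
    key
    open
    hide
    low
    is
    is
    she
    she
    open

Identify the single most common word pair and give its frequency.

Bigram frequencies (highest first):
  open is: 5
  is is: 4
  key open: 4
  is key: 3
  is open: 2
  she key: 1
  … (16 more, each ≤ 1)

"open is", 5 times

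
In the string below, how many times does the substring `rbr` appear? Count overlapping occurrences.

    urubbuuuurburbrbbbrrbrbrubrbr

4

Sliding a length-3 window over the 29 characters (27 positions):
  position 13–15: rbr
  position 20–22: rbr
  position 22–24: rbr
  position 27–29: rbr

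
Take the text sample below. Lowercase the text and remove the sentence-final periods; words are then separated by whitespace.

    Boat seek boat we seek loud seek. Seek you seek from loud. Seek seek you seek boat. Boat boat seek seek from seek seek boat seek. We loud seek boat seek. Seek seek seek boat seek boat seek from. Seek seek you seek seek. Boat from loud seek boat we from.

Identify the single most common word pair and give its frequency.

Bigram frequencies (highest first):
  seek seek: 9
  seek boat: 8
  boat seek: 6
  loud seek: 4
  seek you: 3
  you seek: 3
  … (11 more, each ≤ 3)

"seek seek", 9 times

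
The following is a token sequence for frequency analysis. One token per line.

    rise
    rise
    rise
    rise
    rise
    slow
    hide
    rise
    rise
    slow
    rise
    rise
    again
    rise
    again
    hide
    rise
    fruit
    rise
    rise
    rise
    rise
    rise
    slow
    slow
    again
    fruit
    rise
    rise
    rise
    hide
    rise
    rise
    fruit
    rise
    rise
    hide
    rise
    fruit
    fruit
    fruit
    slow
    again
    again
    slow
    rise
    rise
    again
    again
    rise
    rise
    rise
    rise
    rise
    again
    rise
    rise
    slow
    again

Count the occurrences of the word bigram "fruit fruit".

2

Scanning the 58 overlapping bigram windows for "fruit fruit":
  position 39–40: fruit fruit
  position 40–41: fruit fruit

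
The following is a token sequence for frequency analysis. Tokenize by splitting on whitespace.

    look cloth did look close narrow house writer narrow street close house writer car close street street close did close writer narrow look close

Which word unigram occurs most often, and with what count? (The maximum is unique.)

Unigram frequencies (highest first):
  close: 6
  look: 3
  narrow: 3
  writer: 3
  street: 3
  did: 2
  … (3 more, each ≤ 2)

"close", 6 times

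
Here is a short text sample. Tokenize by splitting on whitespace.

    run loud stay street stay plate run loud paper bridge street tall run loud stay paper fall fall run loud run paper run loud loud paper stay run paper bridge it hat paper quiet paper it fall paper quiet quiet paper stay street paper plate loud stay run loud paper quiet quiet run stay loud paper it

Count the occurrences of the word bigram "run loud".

Scanning the 56 overlapping bigram windows for "run loud":
  position 1–2: run loud
  position 7–8: run loud
  position 13–14: run loud
  position 19–20: run loud
  position 23–24: run loud
  position 48–49: run loud

6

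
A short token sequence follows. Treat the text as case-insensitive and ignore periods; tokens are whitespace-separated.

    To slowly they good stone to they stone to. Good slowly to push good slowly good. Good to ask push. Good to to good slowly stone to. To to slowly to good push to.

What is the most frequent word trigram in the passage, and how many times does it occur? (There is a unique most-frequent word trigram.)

"to good slowly", 2 times

Trigram frequencies (highest first):
  to good slowly: 2
  to slowly they: 1
  slowly they good: 1
  they good stone: 1
  good stone to: 1
  stone to they: 1
  … (25 more, each ≤ 1)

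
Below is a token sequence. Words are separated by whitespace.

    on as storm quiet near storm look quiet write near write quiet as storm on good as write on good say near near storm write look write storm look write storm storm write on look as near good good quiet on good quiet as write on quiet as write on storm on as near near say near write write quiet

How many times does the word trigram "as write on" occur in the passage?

Scanning the 58 overlapping trigram windows for "as write on":
  position 17–19: as write on
  position 44–46: as write on
  position 48–50: as write on

3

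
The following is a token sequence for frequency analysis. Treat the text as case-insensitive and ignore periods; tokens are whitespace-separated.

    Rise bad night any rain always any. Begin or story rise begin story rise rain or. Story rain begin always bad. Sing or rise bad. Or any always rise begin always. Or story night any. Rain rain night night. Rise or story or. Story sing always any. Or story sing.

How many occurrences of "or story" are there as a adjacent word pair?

Scanning the 49 overlapping bigram windows for "or story":
  position 9–10: or story
  position 16–17: or story
  position 32–33: or story
  position 41–42: or story
  position 43–44: or story
  position 48–49: or story

6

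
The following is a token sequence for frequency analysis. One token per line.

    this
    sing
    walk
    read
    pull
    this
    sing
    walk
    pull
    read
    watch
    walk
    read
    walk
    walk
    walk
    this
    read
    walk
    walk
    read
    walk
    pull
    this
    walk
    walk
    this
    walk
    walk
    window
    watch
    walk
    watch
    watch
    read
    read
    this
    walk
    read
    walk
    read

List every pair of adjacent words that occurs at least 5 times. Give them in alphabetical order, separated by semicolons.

walk read; walk walk

Bigram counts meeting the condition (at least 5 times):
  walk read: 5
  walk walk: 5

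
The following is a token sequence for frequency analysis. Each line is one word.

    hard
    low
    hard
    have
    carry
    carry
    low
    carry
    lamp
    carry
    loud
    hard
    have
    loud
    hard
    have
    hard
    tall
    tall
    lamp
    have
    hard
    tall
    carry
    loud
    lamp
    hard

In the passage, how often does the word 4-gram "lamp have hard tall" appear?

Scanning the 24 overlapping 4-gram windows for "lamp have hard tall":
  position 20–23: lamp have hard tall

1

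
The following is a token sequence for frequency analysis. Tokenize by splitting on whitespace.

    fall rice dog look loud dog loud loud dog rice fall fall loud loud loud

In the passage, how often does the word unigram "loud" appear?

6

Scanning the 15 tokens for "loud":
  position 5: loud
  position 7: loud
  position 8: loud
  position 13: loud
  position 14: loud
  position 15: loud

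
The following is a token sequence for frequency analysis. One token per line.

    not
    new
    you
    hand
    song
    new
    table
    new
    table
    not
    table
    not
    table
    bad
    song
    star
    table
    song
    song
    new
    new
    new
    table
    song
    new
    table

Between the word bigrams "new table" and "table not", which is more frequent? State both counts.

"new table" (4 vs 2)

"new table": 4 occurrences
"table not": 2 occurrences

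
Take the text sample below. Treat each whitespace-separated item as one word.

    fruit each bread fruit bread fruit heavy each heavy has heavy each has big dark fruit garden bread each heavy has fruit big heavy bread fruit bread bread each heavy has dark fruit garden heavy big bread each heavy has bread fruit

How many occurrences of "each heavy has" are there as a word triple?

Scanning the 40 overlapping trigram windows for "each heavy has":
  position 8–10: each heavy has
  position 19–21: each heavy has
  position 29–31: each heavy has
  position 38–40: each heavy has

4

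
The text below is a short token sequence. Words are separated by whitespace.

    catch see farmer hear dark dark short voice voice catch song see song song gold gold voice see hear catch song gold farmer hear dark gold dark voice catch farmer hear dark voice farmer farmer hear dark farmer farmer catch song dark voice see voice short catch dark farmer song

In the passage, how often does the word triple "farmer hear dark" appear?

Scanning the 48 overlapping trigram windows for "farmer hear dark":
  position 3–5: farmer hear dark
  position 23–25: farmer hear dark
  position 30–32: farmer hear dark
  position 35–37: farmer hear dark

4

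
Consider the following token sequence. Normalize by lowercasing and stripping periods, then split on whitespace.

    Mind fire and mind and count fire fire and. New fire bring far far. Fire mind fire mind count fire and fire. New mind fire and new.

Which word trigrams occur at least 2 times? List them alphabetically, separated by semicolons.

fire and new; mind fire and

Trigram counts meeting the condition (at least 2 times):
  fire and new: 2
  mind fire and: 2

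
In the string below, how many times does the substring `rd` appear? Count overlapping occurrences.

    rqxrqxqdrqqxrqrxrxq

Sliding a length-2 window over the 19 characters (18 positions):
  (no match at any position)

0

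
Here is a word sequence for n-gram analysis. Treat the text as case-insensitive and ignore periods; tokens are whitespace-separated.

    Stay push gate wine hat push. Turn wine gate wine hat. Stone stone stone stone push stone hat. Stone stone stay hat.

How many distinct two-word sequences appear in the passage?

15

22 tokens → 21 bigram windows in total.
Repeated bigrams (each contributes count−1 duplicates):
  stone stone: 4
  gate wine: 2
  hat stone: 2
  wine hat: 2
6 duplicate windows → 21 − 6 = 15 distinct.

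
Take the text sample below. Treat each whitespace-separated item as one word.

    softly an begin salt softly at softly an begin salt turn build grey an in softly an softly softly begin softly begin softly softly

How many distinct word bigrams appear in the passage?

16

24 tokens → 23 bigram windows in total.
Repeated bigrams (each contributes count−1 duplicates):
  softly an: 3
  an begin: 2
  begin salt: 2
  begin softly: 2
  softly begin: 2
  softly softly: 2
7 duplicate windows → 23 − 7 = 16 distinct.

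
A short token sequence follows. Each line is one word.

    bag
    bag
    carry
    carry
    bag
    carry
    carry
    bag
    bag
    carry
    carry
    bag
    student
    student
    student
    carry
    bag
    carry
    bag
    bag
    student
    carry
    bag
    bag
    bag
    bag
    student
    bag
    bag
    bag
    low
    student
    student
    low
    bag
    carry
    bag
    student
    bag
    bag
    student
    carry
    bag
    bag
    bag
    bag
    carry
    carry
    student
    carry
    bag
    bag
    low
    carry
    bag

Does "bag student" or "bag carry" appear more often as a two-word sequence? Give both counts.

"bag carry" (6 vs 5)

"bag student": 5 occurrences
"bag carry": 6 occurrences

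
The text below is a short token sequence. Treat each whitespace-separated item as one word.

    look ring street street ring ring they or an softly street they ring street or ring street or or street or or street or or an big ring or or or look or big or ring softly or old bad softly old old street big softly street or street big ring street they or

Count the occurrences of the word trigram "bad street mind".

0

Scanning the 52 overlapping trigram windows for "bad street mind":
  (none found)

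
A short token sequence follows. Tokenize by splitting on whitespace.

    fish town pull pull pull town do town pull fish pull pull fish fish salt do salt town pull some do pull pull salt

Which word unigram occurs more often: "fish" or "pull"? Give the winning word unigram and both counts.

"pull" (9 vs 4)

"fish": 4 occurrences
"pull": 9 occurrences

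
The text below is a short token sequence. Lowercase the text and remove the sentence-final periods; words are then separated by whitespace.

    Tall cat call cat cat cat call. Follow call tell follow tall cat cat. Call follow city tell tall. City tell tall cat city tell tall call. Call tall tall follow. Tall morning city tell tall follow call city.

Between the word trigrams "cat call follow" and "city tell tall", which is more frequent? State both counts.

"city tell tall" (4 vs 2)

"cat call follow": 2 occurrences
"city tell tall": 4 occurrences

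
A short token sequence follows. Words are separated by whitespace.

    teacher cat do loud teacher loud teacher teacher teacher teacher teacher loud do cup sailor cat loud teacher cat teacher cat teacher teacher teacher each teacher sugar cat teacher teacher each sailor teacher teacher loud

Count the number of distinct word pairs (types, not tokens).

18

35 tokens → 34 bigram windows in total.
Repeated bigrams (each contributes count−1 duplicates):
  teacher teacher: 8
  cat teacher: 3
  loud teacher: 3
  teacher cat: 3
  teacher loud: 3
  teacher each: 2
16 duplicate windows → 34 − 16 = 18 distinct.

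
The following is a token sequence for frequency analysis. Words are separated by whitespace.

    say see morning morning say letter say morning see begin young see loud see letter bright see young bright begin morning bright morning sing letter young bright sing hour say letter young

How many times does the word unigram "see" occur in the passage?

5

Scanning the 32 tokens for "see":
  position 2: see
  position 9: see
  position 12: see
  position 14: see
  position 17: see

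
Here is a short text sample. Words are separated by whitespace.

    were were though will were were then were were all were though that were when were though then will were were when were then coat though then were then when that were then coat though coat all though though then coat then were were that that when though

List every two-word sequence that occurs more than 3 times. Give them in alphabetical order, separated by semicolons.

Bigram counts meeting the condition (more than 3 times):
  were then: 4
  were were: 5

were then; were were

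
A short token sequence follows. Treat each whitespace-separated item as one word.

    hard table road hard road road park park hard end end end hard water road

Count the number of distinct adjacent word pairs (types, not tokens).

15 tokens → 14 bigram windows in total.
Repeated bigrams (each contributes count−1 duplicates):
  end end: 2
1 duplicate windows → 14 − 1 = 13 distinct.

13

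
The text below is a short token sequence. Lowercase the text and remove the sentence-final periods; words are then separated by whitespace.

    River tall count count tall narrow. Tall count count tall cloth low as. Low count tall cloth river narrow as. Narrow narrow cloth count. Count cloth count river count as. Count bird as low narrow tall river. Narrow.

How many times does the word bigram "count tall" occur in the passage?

3

Scanning the 37 overlapping bigram windows for "count tall":
  position 4–5: count tall
  position 9–10: count tall
  position 15–16: count tall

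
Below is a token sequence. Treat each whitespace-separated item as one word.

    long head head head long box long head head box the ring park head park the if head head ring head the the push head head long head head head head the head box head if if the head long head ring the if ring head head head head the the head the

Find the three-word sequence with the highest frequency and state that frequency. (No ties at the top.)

Trigram frequencies (highest first):
  head head head: 5
  long head head: 3
  head head long: 2
  head the the: 2
  head long head: 2
  head head the: 2
  … (35 more, each ≤ 1)

"head head head", 5 times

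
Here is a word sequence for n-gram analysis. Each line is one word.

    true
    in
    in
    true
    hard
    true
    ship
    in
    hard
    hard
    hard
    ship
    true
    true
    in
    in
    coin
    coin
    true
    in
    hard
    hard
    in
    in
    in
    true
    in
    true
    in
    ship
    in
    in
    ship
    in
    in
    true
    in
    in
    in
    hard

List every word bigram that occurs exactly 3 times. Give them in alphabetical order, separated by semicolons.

Bigram counts meeting the condition (exactly 3 times):
  hard hard: 3
  in hard: 3
  ship in: 3

hard hard; in hard; ship in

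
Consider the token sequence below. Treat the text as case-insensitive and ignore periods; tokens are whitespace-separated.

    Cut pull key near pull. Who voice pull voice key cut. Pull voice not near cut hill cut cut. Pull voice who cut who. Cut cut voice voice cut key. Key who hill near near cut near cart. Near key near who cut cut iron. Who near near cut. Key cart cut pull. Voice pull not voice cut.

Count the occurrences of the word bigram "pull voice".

Scanning the 57 overlapping bigram windows for "pull voice":
  position 8–9: pull voice
  position 12–13: pull voice
  position 20–21: pull voice
  position 53–54: pull voice

4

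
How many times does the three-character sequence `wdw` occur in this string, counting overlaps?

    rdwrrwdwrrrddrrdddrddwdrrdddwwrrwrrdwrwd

1

Sliding a length-3 window over the 40 characters (38 positions):
  position 6–8: wdw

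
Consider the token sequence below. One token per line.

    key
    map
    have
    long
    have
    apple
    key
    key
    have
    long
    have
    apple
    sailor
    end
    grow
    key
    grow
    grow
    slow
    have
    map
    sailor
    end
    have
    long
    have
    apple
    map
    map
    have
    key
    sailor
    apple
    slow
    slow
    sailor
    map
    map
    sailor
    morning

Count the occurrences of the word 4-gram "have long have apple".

3

Scanning the 37 overlapping 4-gram windows for "have long have apple":
  position 3–6: have long have apple
  position 9–12: have long have apple
  position 24–27: have long have apple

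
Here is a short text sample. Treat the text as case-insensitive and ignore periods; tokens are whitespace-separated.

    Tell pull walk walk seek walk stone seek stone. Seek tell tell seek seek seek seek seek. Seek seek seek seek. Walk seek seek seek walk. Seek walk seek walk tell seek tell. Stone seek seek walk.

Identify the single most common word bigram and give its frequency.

"seek seek", 11 times

Bigram frequencies (highest first):
  seek seek: 11
  seek walk: 6
  walk seek: 4
  stone seek: 3
  seek tell: 2
  tell seek: 2
  … (8 more, each ≤ 1)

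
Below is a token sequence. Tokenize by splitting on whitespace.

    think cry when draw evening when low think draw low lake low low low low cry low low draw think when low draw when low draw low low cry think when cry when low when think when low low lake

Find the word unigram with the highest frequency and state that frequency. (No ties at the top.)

"low", 15 times

Unigram frequencies (highest first):
  low: 15
  when: 8
  think: 5
  draw: 5
  cry: 4
  lake: 2
  … (1 more, each ≤ 1)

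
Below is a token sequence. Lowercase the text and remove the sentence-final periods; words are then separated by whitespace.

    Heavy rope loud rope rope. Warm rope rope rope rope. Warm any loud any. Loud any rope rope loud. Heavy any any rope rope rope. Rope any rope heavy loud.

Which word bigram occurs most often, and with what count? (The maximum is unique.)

"rope rope", 8 times

Bigram frequencies (highest first):
  rope rope: 8
  any rope: 3
  rope loud: 2
  rope warm: 2
  any loud: 2
  loud any: 2
  … (10 more, each ≤ 1)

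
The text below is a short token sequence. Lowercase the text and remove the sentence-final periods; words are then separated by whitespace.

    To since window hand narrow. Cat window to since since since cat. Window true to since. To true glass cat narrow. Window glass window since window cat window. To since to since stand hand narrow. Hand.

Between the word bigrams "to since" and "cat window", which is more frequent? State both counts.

"to since": 5 occurrences
"cat window": 3 occurrences

"to since" (5 vs 3)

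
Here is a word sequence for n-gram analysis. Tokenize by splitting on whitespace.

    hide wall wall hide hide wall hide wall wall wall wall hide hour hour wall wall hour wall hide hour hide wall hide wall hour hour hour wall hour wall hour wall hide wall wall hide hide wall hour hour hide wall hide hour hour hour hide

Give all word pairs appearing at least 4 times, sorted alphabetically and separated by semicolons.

Bigram counts meeting the condition (at least 4 times):
  hide wall: 8
  hour hour: 6
  hour wall: 5
  wall hide: 8
  wall hour: 5
  wall wall: 6

hide wall; hour hour; hour wall; wall hide; wall hour; wall wall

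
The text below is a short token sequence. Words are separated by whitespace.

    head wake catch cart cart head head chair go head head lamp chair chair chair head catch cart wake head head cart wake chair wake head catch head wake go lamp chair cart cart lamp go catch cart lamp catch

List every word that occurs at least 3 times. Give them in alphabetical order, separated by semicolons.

cart; catch; chair; go; head; lamp; wake

Unigram counts meeting the condition (at least 3 times):
  cart: 7
  catch: 5
  chair: 6
  go: 3
  head: 10
  lamp: 4
  wake: 5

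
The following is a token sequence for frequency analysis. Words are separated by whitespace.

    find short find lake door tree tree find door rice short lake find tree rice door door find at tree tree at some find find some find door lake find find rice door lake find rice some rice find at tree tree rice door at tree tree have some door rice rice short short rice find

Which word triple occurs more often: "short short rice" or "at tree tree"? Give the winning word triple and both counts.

"at tree tree" (3 vs 1)

"short short rice": 1 occurrence
"at tree tree": 3 occurrences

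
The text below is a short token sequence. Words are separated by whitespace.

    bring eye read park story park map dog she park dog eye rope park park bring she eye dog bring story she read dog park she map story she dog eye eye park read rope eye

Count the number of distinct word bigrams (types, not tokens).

33

36 tokens → 35 bigram windows in total.
Repeated bigrams (each contributes count−1 duplicates):
  dog eye: 2
  story she: 2
2 duplicate windows → 35 − 2 = 33 distinct.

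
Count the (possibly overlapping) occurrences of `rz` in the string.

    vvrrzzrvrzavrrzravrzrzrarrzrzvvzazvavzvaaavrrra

7

Sliding a length-2 window over the 47 characters (46 positions):
  position 4–5: rz
  position 9–10: rz
  position 14–15: rz
  position 19–20: rz
  position 21–22: rz
  position 26–27: rz
  position 28–29: rz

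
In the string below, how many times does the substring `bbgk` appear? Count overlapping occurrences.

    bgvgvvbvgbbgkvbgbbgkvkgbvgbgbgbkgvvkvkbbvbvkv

2

Sliding a length-4 window over the 45 characters (42 positions):
  position 10–13: bbgk
  position 17–20: bbgk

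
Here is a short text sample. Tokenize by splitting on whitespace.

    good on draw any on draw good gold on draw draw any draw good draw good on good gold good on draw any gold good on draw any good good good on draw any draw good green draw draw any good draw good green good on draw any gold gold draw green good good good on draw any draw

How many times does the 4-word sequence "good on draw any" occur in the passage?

Scanning the 56 overlapping 4-gram windows for "good on draw any":
  position 1–4: good on draw any
  position 20–23: good on draw any
  position 25–28: good on draw any
  position 31–34: good on draw any
  position 45–48: good on draw any
  position 55–58: good on draw any

6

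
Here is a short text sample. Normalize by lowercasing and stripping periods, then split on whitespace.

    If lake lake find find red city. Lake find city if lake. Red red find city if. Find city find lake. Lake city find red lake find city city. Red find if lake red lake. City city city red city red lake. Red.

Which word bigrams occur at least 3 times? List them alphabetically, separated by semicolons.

city city; city red; find city; if lake; lake find; lake red; red lake

Bigram counts meeting the condition (at least 3 times):
  city city: 3
  city red: 3
  find city: 4
  if lake: 3
  lake find: 3
  lake red: 3
  red lake: 3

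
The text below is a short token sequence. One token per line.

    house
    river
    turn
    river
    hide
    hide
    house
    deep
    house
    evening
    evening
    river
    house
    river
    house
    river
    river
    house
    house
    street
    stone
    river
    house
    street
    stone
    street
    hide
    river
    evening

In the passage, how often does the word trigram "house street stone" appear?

Scanning the 27 overlapping trigram windows for "house street stone":
  position 19–21: house street stone
  position 23–25: house street stone

2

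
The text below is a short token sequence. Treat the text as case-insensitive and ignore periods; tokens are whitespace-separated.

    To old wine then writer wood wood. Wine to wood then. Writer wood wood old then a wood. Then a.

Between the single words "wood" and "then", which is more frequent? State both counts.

"wood": 6 occurrences
"then": 4 occurrences

"wood" (6 vs 4)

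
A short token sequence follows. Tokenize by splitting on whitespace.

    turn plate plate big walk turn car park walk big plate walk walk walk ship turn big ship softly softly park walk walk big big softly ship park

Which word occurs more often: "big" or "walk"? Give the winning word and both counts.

"walk" (7 vs 5)

"big": 5 occurrences
"walk": 7 occurrences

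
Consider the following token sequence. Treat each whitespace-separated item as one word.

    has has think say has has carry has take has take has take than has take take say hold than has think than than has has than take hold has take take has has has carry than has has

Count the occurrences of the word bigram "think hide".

Scanning the 38 overlapping bigram windows for "think hide":
  (none found)

0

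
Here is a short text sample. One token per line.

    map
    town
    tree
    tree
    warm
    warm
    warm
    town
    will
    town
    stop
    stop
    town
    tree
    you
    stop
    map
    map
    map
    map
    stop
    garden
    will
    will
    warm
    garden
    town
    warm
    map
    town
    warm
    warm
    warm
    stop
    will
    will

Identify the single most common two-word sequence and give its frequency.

Bigram frequencies (highest first):
  warm warm: 4
  map map: 3
  map town: 2
  town tree: 2
  will will: 2
  town warm: 2
  … (20 more, each ≤ 1)

"warm warm", 4 times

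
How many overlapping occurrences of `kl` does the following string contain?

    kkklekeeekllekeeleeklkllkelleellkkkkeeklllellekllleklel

Sliding a length-2 window over the 55 characters (54 positions):
  position 3–4: kl
  position 10–11: kl
  position 20–21: kl
  position 22–23: kl
  position 39–40: kl
  position 47–48: kl
  position 52–53: kl

7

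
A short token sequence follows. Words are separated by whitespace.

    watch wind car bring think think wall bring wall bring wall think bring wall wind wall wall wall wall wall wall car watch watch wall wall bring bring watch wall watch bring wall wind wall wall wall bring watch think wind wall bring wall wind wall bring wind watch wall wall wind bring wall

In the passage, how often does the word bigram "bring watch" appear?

2

Scanning the 53 overlapping bigram windows for "bring watch":
  position 28–29: bring watch
  position 38–39: bring watch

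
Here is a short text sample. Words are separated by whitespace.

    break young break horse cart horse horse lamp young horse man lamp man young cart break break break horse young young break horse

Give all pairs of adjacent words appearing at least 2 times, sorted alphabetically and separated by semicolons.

Bigram counts meeting the condition (at least 2 times):
  break break: 2
  break horse: 3
  young break: 2

break break; break horse; young break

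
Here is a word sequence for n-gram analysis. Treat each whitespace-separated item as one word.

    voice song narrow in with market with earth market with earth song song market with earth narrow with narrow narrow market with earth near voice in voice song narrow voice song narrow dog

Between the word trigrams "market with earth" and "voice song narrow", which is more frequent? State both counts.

"market with earth" (4 vs 3)

"market with earth": 4 occurrences
"voice song narrow": 3 occurrences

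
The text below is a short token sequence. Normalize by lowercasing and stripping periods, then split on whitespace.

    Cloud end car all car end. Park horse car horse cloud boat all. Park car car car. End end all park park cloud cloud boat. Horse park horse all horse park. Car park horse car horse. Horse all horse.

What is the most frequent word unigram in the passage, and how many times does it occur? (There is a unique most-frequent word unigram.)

Unigram frequencies (highest first):
  horse: 9
  car: 8
  park: 7
  all: 5
  cloud: 4
  end: 4
  … (1 more, each ≤ 2)

"horse", 9 times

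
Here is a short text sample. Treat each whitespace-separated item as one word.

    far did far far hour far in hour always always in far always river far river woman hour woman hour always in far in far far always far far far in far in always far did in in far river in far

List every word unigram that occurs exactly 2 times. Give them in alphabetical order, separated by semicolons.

did; woman

Unigram counts meeting the condition (exactly 2 times):
  did: 2
  woman: 2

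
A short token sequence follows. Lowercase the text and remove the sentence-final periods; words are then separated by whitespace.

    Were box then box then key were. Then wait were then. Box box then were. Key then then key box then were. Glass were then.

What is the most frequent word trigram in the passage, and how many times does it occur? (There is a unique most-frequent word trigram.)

Trigram frequencies (highest first):
  box then were: 2
  were box then: 1
  box then box: 1
  then box then: 1
  box then key: 1
  then key were: 1
  … (16 more, each ≤ 1)

"box then were", 2 times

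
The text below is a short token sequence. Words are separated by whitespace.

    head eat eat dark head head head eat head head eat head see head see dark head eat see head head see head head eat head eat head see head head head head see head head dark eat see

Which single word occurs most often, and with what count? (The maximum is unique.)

Unigram frequencies (highest first):
  head: 21
  eat: 8
  see: 7
  dark: 3

"head", 21 times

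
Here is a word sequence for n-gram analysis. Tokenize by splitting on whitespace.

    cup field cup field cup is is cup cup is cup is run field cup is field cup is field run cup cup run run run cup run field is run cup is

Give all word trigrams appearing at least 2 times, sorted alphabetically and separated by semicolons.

cup field cup; cup is field; field cup is

Trigram counts meeting the condition (at least 2 times):
  cup field cup: 2
  cup is field: 2
  field cup is: 3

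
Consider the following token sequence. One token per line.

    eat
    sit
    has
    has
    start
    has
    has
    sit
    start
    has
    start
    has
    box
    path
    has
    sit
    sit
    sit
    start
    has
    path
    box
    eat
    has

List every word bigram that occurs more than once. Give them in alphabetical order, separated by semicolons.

has has; has sit; has start; sit sit; sit start; start has

Bigram counts meeting the condition (more than once):
  has has: 2
  has sit: 2
  has start: 2
  sit sit: 2
  sit start: 2
  start has: 4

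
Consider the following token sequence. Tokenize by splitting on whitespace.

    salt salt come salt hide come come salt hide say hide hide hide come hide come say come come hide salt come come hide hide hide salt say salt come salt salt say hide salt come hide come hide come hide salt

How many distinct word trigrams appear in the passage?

30

42 tokens → 40 trigram windows in total.
Repeated trigrams (each contributes count−1 duplicates):
  come hide come: 3
  hide come hide: 3
  come come hide: 2
  come hide salt: 2
  come salt hide: 2
  hide hide hide: 2
  hide salt come: 2
  salt come salt: 2
10 duplicate windows → 40 − 10 = 30 distinct.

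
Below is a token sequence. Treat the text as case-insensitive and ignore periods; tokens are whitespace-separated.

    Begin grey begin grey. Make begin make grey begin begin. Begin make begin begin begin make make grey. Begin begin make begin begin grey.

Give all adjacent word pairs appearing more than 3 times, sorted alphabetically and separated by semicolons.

Bigram counts meeting the condition (more than 3 times):
  begin begin: 6
  begin make: 4

begin begin; begin make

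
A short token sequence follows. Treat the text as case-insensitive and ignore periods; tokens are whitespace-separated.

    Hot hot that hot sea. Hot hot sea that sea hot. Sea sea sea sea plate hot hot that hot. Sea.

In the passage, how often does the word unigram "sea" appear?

8

Scanning the 21 tokens for "sea":
  position 5: sea
  position 8: sea
  position 10: sea
  position 12: sea
  position 13: sea
  position 14: sea
  position 15: sea
  position 21: sea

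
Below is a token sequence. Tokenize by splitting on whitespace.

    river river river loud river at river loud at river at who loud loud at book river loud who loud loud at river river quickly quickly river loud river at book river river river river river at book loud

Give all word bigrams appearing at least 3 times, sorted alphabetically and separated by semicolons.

Bigram counts meeting the condition (at least 3 times):
  at book: 3
  at river: 3
  loud at: 3
  river at: 4
  river loud: 4
  river river: 7

at book; at river; loud at; river at; river loud; river river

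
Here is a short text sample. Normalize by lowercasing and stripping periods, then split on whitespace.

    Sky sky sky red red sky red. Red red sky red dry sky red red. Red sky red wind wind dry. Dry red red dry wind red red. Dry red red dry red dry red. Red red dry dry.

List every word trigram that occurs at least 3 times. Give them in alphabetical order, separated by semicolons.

dry red red; red dry red; red red dry; red red red; red red sky; red sky red; sky red red

Trigram counts meeting the condition (at least 3 times):
  dry red red: 3
  red dry red: 3
  red red dry: 4
  red red red: 3
  red red sky: 3
  red sky red: 3
  sky red red: 3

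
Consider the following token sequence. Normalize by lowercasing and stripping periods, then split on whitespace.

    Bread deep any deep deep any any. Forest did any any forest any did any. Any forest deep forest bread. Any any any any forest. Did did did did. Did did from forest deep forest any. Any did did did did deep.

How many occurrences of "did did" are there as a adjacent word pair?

8

Scanning the 41 overlapping bigram windows for "did did":
  position 26–27: did did
  position 27–28: did did
  position 28–29: did did
  position 29–30: did did
  position 30–31: did did
  position 38–39: did did
  position 39–40: did did
  position 40–41: did did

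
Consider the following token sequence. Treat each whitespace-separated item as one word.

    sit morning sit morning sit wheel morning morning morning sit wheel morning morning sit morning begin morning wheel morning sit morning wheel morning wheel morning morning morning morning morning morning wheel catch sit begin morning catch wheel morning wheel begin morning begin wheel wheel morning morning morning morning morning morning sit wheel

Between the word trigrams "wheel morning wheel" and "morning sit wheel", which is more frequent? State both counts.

"wheel morning wheel": 2 occurrences
"morning sit wheel": 3 occurrences

"morning sit wheel" (3 vs 2)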